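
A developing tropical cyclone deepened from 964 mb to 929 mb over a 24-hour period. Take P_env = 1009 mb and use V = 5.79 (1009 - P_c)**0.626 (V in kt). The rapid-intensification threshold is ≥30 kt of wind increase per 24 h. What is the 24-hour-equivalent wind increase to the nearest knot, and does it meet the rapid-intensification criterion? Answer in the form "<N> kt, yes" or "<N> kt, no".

27 kt, no

V₁: ΔP = 45, V ≈ 5.79 × 45^0.626 ≈ 62.75 kt.
V₂: ΔP = 80, V ≈ 5.79 × 80^0.626 ≈ 89.95 kt.
ΔV over 24 h = 27.20 kt → 24 h equivalent = 27.20 × 24/24 ≈ 27.20 kt.
27 kt < 30 kt ⇒ not rapid intensification.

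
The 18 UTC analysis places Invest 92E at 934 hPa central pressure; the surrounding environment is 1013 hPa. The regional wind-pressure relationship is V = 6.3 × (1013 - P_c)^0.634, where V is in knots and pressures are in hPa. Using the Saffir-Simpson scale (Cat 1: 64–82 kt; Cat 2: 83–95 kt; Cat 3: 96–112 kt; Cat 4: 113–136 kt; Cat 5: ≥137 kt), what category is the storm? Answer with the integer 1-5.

ΔP = 1013 − 934 = 79 hPa.
V ≈ 6.3 × 79^0.634 = 6.3 × 15.96 ≈ 101 kt.
101 kt falls in the Category 3 band.

3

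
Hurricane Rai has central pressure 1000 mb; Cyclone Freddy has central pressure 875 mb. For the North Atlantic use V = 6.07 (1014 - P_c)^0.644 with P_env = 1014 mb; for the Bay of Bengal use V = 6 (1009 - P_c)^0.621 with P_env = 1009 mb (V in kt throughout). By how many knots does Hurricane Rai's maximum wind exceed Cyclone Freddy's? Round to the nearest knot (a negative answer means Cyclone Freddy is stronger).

Hurricane Rai: ΔP = 14; V ≈ 6.07 × 14^0.644 ≈ 33.21 kt.
Cyclone Freddy: ΔP = 134; V ≈ 6 × 134^0.621 ≈ 125.63 kt.
Difference ≈ 33.21 − 125.63 = -92.42 → -92 kt.

-92 kt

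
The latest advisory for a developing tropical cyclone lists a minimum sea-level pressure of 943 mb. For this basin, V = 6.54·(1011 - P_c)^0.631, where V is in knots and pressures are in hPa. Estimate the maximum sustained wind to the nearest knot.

ΔP = 1011 − 943 = 68 mb.
68^0.631 ≈ 14.332.
V ≈ 6.54 × 14.332 ≈ 93.7 kt.

94 kt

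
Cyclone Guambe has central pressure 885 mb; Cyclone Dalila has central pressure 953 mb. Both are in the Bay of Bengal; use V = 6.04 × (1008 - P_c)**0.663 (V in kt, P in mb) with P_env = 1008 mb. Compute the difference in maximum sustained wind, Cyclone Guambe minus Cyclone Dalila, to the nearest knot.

Cyclone Guambe: ΔP = 123; V ≈ 6.04 × 123^0.663 ≈ 146.77 kt.
Cyclone Dalila: ΔP = 55; V ≈ 6.04 × 55^0.663 ≈ 86.08 kt.
Difference ≈ 146.77 − 86.08 = 60.69 → 61 kt.

61 kt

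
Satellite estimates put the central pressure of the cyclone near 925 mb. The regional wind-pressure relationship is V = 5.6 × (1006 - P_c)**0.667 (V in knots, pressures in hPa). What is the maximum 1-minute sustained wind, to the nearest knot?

ΔP = 1006 − 925 = 81 mb.
81^0.667 ≈ 18.748.
V ≈ 5.6 × 18.748 ≈ 105.0 kt.

105 kt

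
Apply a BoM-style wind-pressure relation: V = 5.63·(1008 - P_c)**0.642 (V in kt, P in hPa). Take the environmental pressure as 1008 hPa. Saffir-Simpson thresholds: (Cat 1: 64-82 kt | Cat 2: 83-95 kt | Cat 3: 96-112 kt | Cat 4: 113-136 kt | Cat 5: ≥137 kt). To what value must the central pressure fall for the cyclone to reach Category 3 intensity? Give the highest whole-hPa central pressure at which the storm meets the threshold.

Category 3 begins at V = 96 kt.
Required ΔP = (96/5.63)^(1/0.642) = 17.052^1.558 ≈ 82.92 hPa.
P_c ≤ 1008 − 82.92 = 925.08, so the highest integer P_c is 925 hPa.

925 hPa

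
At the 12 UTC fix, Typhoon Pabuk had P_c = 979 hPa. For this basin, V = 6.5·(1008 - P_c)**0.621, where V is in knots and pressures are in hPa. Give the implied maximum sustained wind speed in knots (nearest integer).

53 kt

ΔP = 1008 − 979 = 29 hPa.
29^0.621 ≈ 8.094.
V ≈ 6.5 × 8.094 ≈ 52.6 kt.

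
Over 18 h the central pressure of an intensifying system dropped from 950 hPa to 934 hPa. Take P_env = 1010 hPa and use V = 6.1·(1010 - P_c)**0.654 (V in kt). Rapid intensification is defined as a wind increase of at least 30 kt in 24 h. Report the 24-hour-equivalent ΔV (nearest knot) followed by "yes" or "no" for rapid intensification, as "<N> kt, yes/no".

V₁: ΔP = 60, V ≈ 6.1 × 60^0.654 ≈ 88.76 kt.
V₂: ΔP = 76, V ≈ 6.1 × 76^0.654 ≈ 103.61 kt.
ΔV over 18 h = 14.85 kt → 24 h equivalent = 14.85 × 24/18 ≈ 19.80 kt.
20 kt < 30 kt ⇒ not rapid intensification.

20 kt, no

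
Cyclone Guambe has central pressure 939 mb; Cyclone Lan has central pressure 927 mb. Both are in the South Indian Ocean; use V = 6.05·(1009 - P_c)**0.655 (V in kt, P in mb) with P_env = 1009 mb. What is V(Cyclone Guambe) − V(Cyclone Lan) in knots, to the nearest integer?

Cyclone Guambe: ΔP = 70; V ≈ 6.05 × 70^0.655 ≈ 97.79 kt.
Cyclone Lan: ΔP = 82; V ≈ 6.05 × 82^0.655 ≈ 108.47 kt.
Difference ≈ 97.79 − 108.47 = -10.68 → -11 kt.

-11 kt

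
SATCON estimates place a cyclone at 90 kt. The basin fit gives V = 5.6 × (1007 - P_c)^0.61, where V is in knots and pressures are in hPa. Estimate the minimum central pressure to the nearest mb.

ΔP = (V / 5.6)^(1/0.61) = (90/5.6)^1.639.
90/5.6 = 16.071; 16.071^1.639 ≈ 94.87 mb.
P_c = 1007 − 94.87 = 912.13 ≈ 912 mb.

912 mb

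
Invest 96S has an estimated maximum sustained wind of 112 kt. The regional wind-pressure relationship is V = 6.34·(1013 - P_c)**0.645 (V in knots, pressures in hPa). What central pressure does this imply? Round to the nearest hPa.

ΔP = (V / 6.34)^(1/0.645) = (112/6.34)^1.550.
112/6.34 = 17.666; 17.666^1.550 ≈ 85.81 hPa.
P_c = 1013 − 85.81 = 927.19 ≈ 927 hPa.

927 hPa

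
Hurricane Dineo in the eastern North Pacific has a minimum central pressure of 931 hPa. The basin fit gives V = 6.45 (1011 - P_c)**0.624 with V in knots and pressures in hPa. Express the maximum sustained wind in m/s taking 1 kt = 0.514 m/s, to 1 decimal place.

51.1 m/s

ΔP = 1011 − 931 = 80 hPa.
V ≈ 6.45 × 80^0.624 = 6.45 × 15.400 ≈ 99.332 kt.
99.332 × 0.514 ≈ 51.06 m/s → 51.1 m/s.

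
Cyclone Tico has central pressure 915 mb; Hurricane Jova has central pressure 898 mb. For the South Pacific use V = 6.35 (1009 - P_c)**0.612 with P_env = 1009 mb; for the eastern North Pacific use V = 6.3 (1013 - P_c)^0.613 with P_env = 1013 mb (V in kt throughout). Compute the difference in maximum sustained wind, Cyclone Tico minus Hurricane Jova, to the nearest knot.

-13 kt

Cyclone Tico: ΔP = 94; V ≈ 6.35 × 94^0.612 ≈ 102.41 kt.
Hurricane Jova: ΔP = 115; V ≈ 6.3 × 115^0.613 ≈ 115.49 kt.
Difference ≈ 102.41 − 115.49 = -13.08 → -13 kt.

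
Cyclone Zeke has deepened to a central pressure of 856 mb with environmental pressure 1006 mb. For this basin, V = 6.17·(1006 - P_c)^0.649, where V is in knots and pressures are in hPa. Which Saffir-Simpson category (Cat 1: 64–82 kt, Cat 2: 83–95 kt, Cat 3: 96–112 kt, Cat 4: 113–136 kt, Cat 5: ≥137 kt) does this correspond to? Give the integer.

ΔP = 1006 − 856 = 150 mb.
V ≈ 6.17 × 150^0.649 = 6.17 × 25.84 ≈ 159 kt.
159 kt falls in the Category 5 band.

5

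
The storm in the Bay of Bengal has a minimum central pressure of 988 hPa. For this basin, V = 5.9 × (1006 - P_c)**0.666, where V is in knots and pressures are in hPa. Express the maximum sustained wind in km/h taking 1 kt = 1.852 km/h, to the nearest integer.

75 km/h

ΔP = 1006 − 988 = 18 hPa.
V ≈ 5.9 × 18^0.666 = 5.9 × 6.855 ≈ 40.445 kt.
40.445 × 1.852 ≈ 74.90 km/h → 75 km/h.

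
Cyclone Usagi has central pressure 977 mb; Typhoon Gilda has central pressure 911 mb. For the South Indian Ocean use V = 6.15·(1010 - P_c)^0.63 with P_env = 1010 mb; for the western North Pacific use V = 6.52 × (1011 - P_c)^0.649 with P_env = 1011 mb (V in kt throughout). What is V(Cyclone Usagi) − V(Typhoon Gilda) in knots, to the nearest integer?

Cyclone Usagi: ΔP = 33; V ≈ 6.15 × 33^0.63 ≈ 55.66 kt.
Typhoon Gilda: ΔP = 100; V ≈ 6.52 × 100^0.649 ≈ 129.49 kt.
Difference ≈ 55.66 − 129.49 = -73.83 → -74 kt.

-74 kt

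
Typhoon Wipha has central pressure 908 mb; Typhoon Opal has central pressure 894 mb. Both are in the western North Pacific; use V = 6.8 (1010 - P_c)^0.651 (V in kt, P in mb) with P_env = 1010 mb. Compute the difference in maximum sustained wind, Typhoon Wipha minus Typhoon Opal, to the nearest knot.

-12 kt

Typhoon Wipha: ΔP = 102; V ≈ 6.8 × 102^0.651 ≈ 138.07 kt.
Typhoon Opal: ΔP = 116; V ≈ 6.8 × 116^0.651 ≈ 150.13 kt.
Difference ≈ 138.07 − 150.13 = -12.06 → -12 kt.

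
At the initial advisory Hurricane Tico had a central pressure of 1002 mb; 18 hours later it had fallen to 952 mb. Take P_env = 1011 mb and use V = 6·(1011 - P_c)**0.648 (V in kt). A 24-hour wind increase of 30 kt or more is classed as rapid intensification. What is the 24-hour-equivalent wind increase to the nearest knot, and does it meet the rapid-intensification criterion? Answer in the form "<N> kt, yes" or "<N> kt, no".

79 kt, yes

V₁: ΔP = 9, V ≈ 6 × 9^0.648 ≈ 24.92 kt.
V₂: ΔP = 59, V ≈ 6 × 59^0.648 ≈ 84.27 kt.
ΔV over 18 h = 59.35 kt → 24 h equivalent = 59.35 × 24/18 ≈ 79.13 kt.
79 kt ≥ 30 kt ⇒ rapid intensification.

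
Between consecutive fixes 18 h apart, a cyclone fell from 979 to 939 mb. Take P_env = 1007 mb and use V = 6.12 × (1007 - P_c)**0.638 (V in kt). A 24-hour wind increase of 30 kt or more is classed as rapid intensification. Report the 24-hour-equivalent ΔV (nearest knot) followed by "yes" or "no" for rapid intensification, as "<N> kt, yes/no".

52 kt, yes

V₁: ΔP = 28, V ≈ 6.12 × 28^0.638 ≈ 51.29 kt.
V₂: ΔP = 68, V ≈ 6.12 × 68^0.638 ≈ 90.34 kt.
ΔV over 18 h = 39.05 kt → 24 h equivalent = 39.05 × 24/18 ≈ 52.07 kt.
52 kt ≥ 30 kt ⇒ rapid intensification.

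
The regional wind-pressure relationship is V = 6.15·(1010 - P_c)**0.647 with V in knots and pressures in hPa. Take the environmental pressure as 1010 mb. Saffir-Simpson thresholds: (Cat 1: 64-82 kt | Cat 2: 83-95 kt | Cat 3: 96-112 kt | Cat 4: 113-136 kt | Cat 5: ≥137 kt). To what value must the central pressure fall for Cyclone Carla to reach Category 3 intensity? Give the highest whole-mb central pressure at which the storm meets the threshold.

Category 3 begins at V = 96 kt.
Required ΔP = (96/6.15)^(1/0.647) = 15.610^1.546 ≈ 69.90 mb.
P_c ≤ 1010 − 69.90 = 940.10, so the highest integer P_c is 940 mb.

940 mb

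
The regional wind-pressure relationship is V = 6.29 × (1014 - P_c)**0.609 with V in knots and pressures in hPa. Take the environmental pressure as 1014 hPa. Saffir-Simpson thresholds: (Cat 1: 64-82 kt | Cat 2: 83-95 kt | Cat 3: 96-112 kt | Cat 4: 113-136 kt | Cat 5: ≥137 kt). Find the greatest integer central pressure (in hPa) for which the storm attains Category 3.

926 hPa

Category 3 begins at V = 96 kt.
Required ΔP = (96/6.29)^(1/0.609) = 15.262^1.642 ≈ 87.81 hPa.
P_c ≤ 1014 − 87.81 = 926.19, so the highest integer P_c is 926 hPa.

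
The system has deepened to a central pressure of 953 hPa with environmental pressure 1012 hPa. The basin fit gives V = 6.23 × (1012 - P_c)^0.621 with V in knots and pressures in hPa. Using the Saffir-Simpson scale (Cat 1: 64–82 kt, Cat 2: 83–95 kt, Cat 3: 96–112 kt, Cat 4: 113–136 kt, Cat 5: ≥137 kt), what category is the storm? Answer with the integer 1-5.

1

ΔP = 1012 − 953 = 59 hPa.
V ≈ 6.23 × 59^0.621 = 6.23 × 12.58 ≈ 78 kt.
78 kt falls in the Category 1 band.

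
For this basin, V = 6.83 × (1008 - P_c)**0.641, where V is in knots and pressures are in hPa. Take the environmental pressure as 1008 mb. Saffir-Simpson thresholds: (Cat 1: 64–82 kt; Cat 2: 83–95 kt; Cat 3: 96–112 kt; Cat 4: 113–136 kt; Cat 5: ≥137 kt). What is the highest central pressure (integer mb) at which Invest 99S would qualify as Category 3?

946 mb

Category 3 begins at V = 96 kt.
Required ΔP = (96/6.83)^(1/0.641) = 14.056^1.560 ≈ 61.76 mb.
P_c ≤ 1008 − 61.76 = 946.24, so the highest integer P_c is 946 mb.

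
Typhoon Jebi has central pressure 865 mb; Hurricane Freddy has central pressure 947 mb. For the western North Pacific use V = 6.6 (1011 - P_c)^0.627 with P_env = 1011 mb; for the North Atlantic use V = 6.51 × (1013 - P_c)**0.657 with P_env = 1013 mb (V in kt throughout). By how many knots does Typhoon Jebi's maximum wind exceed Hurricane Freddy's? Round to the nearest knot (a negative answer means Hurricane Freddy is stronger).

48 kt

Typhoon Jebi: ΔP = 146; V ≈ 6.6 × 146^0.627 ≈ 150.17 kt.
Hurricane Freddy: ΔP = 66; V ≈ 6.51 × 66^0.657 ≈ 102.10 kt.
Difference ≈ 150.17 − 102.10 = 48.07 → 48 kt.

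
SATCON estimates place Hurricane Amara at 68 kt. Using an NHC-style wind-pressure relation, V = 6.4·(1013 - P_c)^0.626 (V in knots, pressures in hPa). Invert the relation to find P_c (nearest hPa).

969 hPa

ΔP = (V / 6.4)^(1/0.626) = (68/6.4)^1.597.
68/6.4 = 10.625; 10.625^1.597 ≈ 43.60 hPa.
P_c = 1013 − 43.60 = 969.40 ≈ 969 hPa.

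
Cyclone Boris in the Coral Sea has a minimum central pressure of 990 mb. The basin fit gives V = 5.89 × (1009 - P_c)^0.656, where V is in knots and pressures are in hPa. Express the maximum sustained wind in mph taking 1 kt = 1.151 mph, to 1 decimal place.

ΔP = 1009 − 990 = 19 mb.
V ≈ 5.89 × 19^0.656 = 5.89 × 6.900 ≈ 40.642 kt.
40.642 × 1.151 ≈ 46.78 mph → 46.8 mph.

46.8 mph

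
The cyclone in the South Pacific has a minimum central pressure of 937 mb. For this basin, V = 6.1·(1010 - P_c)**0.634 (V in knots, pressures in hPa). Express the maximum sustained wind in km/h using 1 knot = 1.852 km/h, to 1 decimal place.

ΔP = 1010 − 937 = 73 mb.
V ≈ 6.1 × 73^0.634 = 6.1 × 15.183 ≈ 92.614 kt.
92.614 × 1.852 ≈ 171.52 km/h → 171.5 km/h.

171.5 km/h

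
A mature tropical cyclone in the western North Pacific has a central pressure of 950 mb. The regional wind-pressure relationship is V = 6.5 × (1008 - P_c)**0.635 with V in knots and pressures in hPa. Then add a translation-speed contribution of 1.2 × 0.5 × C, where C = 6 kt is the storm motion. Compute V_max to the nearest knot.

ΔP = 1008 − 950 = 58 mb.
58^0.635 ≈ 13.176.
V ≈ 6.5 × 13.176 ≈ 85.6 kt.
Translation term: 1.2 × 0.5 × 6 = 3.6 kt.
Corrected V ≈ 89.2 kt → 89 kt.

89 kt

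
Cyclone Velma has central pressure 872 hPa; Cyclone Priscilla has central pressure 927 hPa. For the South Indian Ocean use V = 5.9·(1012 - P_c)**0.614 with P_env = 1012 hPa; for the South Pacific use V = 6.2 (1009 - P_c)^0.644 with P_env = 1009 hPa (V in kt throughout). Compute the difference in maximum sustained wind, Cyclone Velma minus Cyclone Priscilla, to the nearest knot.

17 kt

Cyclone Velma: ΔP = 140; V ≈ 5.9 × 140^0.614 ≈ 122.62 kt.
Cyclone Priscilla: ΔP = 82; V ≈ 6.2 × 82^0.644 ≈ 105.90 kt.
Difference ≈ 122.62 − 105.90 = 16.72 → 17 kt.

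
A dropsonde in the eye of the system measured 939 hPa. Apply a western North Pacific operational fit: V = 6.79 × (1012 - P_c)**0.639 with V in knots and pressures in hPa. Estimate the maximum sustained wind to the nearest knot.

ΔP = 1012 − 939 = 73 hPa.
73^0.639 ≈ 15.512.
V ≈ 6.79 × 15.512 ≈ 105.3 kt.

105 kt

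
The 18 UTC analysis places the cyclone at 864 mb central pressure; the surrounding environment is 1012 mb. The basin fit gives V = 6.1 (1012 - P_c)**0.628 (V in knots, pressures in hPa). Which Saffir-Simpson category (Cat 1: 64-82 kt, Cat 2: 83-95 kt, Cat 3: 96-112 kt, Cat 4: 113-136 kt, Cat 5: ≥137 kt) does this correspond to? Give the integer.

5

ΔP = 1012 − 864 = 148 mb.
V ≈ 6.1 × 148^0.628 = 6.1 × 23.06 ≈ 141 kt.
141 kt falls in the Category 5 band.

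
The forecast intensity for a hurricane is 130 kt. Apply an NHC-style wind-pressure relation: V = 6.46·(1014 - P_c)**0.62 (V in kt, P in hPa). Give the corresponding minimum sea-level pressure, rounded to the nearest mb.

ΔP = (V / 6.46)^(1/0.62) = (130/6.46)^1.613.
130/6.46 = 20.124; 20.124^1.613 ≈ 126.69 mb.
P_c = 1014 − 126.69 = 887.31 ≈ 887 mb.

887 mb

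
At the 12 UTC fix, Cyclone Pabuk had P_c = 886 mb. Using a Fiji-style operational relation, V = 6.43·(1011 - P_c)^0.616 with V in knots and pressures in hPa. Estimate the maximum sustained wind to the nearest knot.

126 kt

ΔP = 1011 − 886 = 125 mb.
125^0.616 ≈ 19.575.
V ≈ 6.43 × 19.575 ≈ 125.9 kt.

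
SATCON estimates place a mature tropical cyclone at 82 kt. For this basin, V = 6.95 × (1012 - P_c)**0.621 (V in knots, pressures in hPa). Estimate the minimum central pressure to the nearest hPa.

959 hPa

ΔP = (V / 6.95)^(1/0.621) = (82/6.95)^1.610.
82/6.95 = 11.799; 11.799^1.610 ≈ 53.21 hPa.
P_c = 1012 − 53.21 = 958.79 ≈ 959 hPa.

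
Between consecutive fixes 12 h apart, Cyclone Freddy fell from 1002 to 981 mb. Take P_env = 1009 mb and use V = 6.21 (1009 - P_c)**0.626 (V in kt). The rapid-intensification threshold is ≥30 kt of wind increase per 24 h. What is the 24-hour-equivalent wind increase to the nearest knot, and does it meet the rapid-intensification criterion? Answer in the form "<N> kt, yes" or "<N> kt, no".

58 kt, yes

V₁: ΔP = 7, V ≈ 6.21 × 7^0.626 ≈ 21.00 kt.
V₂: ΔP = 28, V ≈ 6.21 × 28^0.626 ≈ 50.00 kt.
ΔV over 12 h = 29.00 kt → 24 h equivalent = 29.00 × 24/12 ≈ 58.00 kt.
58 kt ≥ 30 kt ⇒ rapid intensification.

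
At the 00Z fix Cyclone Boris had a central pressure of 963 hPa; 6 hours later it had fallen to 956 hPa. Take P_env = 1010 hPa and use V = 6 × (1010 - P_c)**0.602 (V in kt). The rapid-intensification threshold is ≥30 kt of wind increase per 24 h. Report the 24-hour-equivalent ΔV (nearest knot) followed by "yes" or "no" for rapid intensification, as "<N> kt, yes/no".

V₁: ΔP = 47, V ≈ 6 × 47^0.602 ≈ 60.92 kt.
V₂: ΔP = 54, V ≈ 6 × 54^0.602 ≈ 66.23 kt.
ΔV over 6 h = 5.31 kt → 24 h equivalent = 5.31 × 24/6 ≈ 21.24 kt.
21 kt < 30 kt ⇒ not rapid intensification.

21 kt, no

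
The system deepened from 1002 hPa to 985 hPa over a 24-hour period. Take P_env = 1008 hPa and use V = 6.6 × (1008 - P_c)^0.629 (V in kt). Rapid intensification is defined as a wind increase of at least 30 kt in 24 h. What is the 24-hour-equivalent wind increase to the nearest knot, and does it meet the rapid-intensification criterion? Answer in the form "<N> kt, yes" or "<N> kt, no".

27 kt, no

V₁: ΔP = 6, V ≈ 6.6 × 6^0.629 ≈ 20.37 kt.
V₂: ΔP = 23, V ≈ 6.6 × 23^0.629 ≈ 47.43 kt.
ΔV over 24 h = 27.06 kt → 24 h equivalent = 27.06 × 24/24 ≈ 27.06 kt.
27 kt < 30 kt ⇒ not rapid intensification.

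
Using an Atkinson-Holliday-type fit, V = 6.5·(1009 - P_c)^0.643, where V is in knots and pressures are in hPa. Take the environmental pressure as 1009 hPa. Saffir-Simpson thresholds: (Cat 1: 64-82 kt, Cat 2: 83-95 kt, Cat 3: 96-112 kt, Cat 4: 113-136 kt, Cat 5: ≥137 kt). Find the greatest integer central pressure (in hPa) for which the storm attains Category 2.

956 hPa

Category 2 begins at V = 83 kt.
Required ΔP = (83/6.5)^(1/0.643) = 12.769^1.555 ≈ 52.52 hPa.
P_c ≤ 1009 − 52.52 = 956.48, so the highest integer P_c is 956 hPa.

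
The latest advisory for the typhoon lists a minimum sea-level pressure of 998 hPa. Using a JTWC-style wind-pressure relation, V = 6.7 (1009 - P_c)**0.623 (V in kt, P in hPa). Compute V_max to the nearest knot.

30 kt

ΔP = 1009 − 998 = 11 hPa.
11^0.623 ≈ 4.454.
V ≈ 6.7 × 4.454 ≈ 29.8 kt.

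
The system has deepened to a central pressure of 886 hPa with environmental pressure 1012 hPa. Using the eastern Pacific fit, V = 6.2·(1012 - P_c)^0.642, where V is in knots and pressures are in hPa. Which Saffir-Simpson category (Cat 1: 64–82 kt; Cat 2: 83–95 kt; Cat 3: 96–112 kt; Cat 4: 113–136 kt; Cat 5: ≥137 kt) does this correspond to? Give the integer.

ΔP = 1012 − 886 = 126 hPa.
V ≈ 6.2 × 126^0.642 = 6.2 × 22.31 ≈ 138 kt.
138 kt falls in the Category 5 band.

5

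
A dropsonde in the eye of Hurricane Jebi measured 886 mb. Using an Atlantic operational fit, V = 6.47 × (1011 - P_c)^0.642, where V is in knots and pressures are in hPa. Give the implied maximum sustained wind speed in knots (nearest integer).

ΔP = 1011 − 886 = 125 mb.
125^0.642 ≈ 22.193.
V ≈ 6.47 × 22.193 ≈ 143.6 kt.

144 kt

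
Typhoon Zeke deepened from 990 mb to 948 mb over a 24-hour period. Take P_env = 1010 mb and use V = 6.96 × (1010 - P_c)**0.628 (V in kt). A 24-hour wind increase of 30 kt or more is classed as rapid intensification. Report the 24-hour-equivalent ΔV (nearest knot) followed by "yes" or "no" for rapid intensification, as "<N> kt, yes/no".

47 kt, yes

V₁: ΔP = 20, V ≈ 6.96 × 20^0.628 ≈ 45.67 kt.
V₂: ΔP = 62, V ≈ 6.96 × 62^0.628 ≈ 92.95 kt.
ΔV over 24 h = 47.28 kt → 24 h equivalent = 47.28 × 24/24 ≈ 47.28 kt.
47 kt ≥ 30 kt ⇒ rapid intensification.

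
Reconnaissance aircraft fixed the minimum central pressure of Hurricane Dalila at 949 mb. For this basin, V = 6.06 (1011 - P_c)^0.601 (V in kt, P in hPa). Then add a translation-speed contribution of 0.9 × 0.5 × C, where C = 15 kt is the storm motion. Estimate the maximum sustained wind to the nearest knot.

ΔP = 1011 − 949 = 62 mb.
62^0.601 ≈ 11.946.
V ≈ 6.06 × 11.946 ≈ 72.4 kt.
Translation term: 0.9 × 0.5 × 15 = 6.75 kt.
Corrected V ≈ 79.15 kt → 79 kt.

79 kt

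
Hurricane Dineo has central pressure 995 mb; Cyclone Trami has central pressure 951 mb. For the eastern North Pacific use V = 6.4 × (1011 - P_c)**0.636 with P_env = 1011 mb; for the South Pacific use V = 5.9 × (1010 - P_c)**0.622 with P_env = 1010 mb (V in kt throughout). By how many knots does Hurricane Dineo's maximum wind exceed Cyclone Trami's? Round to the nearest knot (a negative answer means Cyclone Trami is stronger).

-37 kt

Hurricane Dineo: ΔP = 16; V ≈ 6.4 × 16^0.636 ≈ 37.33 kt.
Cyclone Trami: ΔP = 59; V ≈ 5.9 × 59^0.622 ≈ 74.53 kt.
Difference ≈ 37.33 − 74.53 = -37.20 → -37 kt.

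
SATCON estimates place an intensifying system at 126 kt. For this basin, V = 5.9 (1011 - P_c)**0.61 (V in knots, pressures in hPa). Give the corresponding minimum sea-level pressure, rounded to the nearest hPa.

860 hPa

ΔP = (V / 5.9)^(1/0.61) = (126/5.9)^1.639.
126/5.9 = 21.356; 21.356^1.639 ≈ 151.20 hPa.
P_c = 1011 − 151.20 = 859.80 ≈ 860 hPa.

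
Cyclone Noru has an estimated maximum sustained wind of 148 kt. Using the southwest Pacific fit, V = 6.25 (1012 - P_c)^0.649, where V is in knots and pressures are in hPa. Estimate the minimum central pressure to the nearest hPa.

ΔP = (V / 6.25)^(1/0.649) = (148/6.25)^1.541.
148/6.25 = 23.680; 23.680^1.541 ≈ 131.13 hPa.
P_c = 1012 − 131.13 = 880.87 ≈ 881 hPa.

881 hPa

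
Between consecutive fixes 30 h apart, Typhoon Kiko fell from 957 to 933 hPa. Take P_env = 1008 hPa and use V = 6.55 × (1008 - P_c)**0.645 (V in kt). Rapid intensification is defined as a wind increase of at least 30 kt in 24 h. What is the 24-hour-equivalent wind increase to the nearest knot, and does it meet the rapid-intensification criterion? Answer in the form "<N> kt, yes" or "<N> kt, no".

19 kt, no

V₁: ΔP = 51, V ≈ 6.55 × 51^0.645 ≈ 82.72 kt.
V₂: ΔP = 75, V ≈ 6.55 × 75^0.645 ≈ 106.09 kt.
ΔV over 30 h = 23.37 kt → 24 h equivalent = 23.37 × 24/30 ≈ 18.70 kt.
19 kt < 30 kt ⇒ not rapid intensification.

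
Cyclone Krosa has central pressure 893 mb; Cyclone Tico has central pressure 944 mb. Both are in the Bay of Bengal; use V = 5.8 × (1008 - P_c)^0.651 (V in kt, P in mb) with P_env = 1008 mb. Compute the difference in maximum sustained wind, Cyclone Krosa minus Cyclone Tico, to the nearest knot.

Cyclone Krosa: ΔP = 115; V ≈ 5.8 × 115^0.651 ≈ 127.33 kt.
Cyclone Tico: ΔP = 64; V ≈ 5.8 × 64^0.651 ≈ 86.95 kt.
Difference ≈ 127.33 − 86.95 = 40.38 → 40 kt.

40 kt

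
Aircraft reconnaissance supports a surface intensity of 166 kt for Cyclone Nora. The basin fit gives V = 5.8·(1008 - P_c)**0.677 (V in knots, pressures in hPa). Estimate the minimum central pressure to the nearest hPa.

866 hPa

ΔP = (V / 5.8)^(1/0.677) = (166/5.8)^1.477.
166/5.8 = 28.621; 28.621^1.477 ≈ 141.80 hPa.
P_c = 1008 − 141.80 = 866.20 ≈ 866 hPa.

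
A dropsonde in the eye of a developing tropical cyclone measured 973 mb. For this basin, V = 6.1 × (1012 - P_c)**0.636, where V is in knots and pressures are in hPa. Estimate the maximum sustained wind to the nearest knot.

ΔP = 1012 − 973 = 39 mb.
39^0.636 ≈ 10.278.
V ≈ 6.1 × 10.278 ≈ 62.7 kt.

63 kt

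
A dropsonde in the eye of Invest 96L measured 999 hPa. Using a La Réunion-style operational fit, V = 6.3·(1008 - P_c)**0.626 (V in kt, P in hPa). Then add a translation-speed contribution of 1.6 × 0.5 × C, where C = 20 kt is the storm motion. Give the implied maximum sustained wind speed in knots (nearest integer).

ΔP = 1008 − 999 = 9 hPa.
9^0.626 ≈ 3.957.
V ≈ 6.3 × 3.957 ≈ 24.9 kt.
Translation term: 1.6 × 0.5 × 20 = 16 kt.
Corrected V ≈ 40.9 kt → 41 kt.

41 kt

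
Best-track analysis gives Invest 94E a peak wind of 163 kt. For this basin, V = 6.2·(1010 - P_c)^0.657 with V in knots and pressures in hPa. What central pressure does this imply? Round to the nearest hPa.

ΔP = (V / 6.2)^(1/0.657) = (163/6.2)^1.522.
163/6.2 = 26.290; 26.290^1.522 ≈ 144.89 hPa.
P_c = 1010 − 144.89 = 865.11 ≈ 865 hPa.

865 hPa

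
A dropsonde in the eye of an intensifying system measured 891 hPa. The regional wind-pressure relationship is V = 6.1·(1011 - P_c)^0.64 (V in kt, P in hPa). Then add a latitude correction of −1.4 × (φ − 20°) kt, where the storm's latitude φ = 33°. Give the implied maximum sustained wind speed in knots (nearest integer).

112 kt

ΔP = 1011 − 891 = 120 hPa.
120^0.64 ≈ 21.413.
V ≈ 6.1 × 21.413 ≈ 130.6 kt.
Latitude correction: −1.4 × (33 − 20) = -18.2 kt.
Corrected V ≈ 112.4 kt → 112 kt.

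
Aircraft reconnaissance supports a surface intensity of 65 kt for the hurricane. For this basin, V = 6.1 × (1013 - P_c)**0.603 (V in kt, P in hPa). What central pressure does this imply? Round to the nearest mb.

ΔP = (V / 6.1)^(1/0.603) = (65/6.1)^1.658.
65/6.1 = 10.656; 10.656^1.658 ≈ 50.60 mb.
P_c = 1013 − 50.60 = 962.40 ≈ 962 mb.

962 mb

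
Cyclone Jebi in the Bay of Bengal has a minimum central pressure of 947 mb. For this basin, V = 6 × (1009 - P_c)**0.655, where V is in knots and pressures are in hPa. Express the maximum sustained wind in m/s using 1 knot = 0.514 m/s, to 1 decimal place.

ΔP = 1009 − 947 = 62 mb.
V ≈ 6 × 62^0.655 = 6 × 14.929 ≈ 89.571 kt.
89.571 × 0.514 ≈ 46.04 m/s → 46.0 m/s.

46.0 m/s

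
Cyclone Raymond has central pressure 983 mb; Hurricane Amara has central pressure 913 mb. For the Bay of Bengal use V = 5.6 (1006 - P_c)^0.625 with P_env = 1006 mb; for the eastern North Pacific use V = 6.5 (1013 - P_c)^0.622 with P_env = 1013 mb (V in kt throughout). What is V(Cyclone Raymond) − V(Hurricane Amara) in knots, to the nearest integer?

-74 kt

Cyclone Raymond: ΔP = 23; V ≈ 5.6 × 23^0.625 ≈ 39.74 kt.
Hurricane Amara: ΔP = 100; V ≈ 6.5 × 100^0.622 ≈ 114.00 kt.
Difference ≈ 39.74 − 114.00 = -74.26 → -74 kt.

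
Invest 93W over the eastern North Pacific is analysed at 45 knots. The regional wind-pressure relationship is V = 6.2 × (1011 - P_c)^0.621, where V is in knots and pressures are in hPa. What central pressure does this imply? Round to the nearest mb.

ΔP = (V / 6.2)^(1/0.621) = (45/6.2)^1.610.
45/6.2 = 7.258; 7.258^1.610 ≈ 24.33 mb.
P_c = 1011 − 24.33 = 986.67 ≈ 987 mb.

987 mb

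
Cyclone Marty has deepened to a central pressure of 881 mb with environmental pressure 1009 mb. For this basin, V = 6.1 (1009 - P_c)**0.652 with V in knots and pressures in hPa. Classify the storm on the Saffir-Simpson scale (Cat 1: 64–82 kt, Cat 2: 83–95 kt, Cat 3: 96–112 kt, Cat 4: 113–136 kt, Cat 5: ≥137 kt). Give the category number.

5

ΔP = 1009 − 881 = 128 mb.
V ≈ 6.1 × 128^0.652 = 6.1 × 23.65 ≈ 144 kt.
144 kt falls in the Category 5 band.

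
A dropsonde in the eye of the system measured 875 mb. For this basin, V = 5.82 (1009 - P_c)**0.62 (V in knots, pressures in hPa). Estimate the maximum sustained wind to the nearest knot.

ΔP = 1009 − 875 = 134 mb.
134^0.62 ≈ 20.836.
V ≈ 5.82 × 20.836 ≈ 121.3 kt.

121 kt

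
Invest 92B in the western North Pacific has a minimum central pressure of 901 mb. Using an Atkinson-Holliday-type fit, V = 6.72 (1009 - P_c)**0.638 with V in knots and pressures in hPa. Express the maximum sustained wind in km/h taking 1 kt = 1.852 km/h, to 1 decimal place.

ΔP = 1009 − 901 = 108 mb.
V ≈ 6.72 × 108^0.638 = 6.72 × 19.830 ≈ 133.258 kt.
133.258 × 1.852 ≈ 246.79 km/h → 246.8 km/h.

246.8 km/h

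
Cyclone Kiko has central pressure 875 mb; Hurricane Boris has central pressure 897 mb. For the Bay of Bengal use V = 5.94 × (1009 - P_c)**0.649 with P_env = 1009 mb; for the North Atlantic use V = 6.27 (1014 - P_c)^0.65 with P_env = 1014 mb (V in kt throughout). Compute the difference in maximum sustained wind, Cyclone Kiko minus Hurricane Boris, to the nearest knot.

4 kt

Cyclone Kiko: ΔP = 134; V ≈ 5.94 × 134^0.649 ≈ 142.65 kt.
Hurricane Boris: ΔP = 117; V ≈ 6.27 × 117^0.65 ≈ 138.54 kt.
Difference ≈ 142.65 − 138.54 = 4.11 → 4 kt.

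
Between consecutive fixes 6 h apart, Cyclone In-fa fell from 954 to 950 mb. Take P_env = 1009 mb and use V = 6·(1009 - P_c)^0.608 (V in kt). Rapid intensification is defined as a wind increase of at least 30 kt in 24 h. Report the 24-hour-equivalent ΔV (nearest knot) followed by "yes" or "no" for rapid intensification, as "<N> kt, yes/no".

V₁: ΔP = 55, V ≈ 6 × 55^0.608 ≈ 68.59 kt.
V₂: ΔP = 59, V ≈ 6 × 59^0.608 ≈ 71.59 kt.
ΔV over 6 h = 3.00 kt → 24 h equivalent = 3.00 × 24/6 ≈ 12.00 kt.
12 kt < 30 kt ⇒ not rapid intensification.

12 kt, no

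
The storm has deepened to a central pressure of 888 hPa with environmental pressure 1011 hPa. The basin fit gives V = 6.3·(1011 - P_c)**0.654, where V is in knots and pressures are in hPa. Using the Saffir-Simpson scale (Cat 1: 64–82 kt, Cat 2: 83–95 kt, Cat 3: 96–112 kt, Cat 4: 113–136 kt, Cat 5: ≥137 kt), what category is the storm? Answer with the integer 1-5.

5

ΔP = 1011 − 888 = 123 hPa.
V ≈ 6.3 × 123^0.654 = 6.3 × 23.27 ≈ 147 kt.
147 kt falls in the Category 5 band.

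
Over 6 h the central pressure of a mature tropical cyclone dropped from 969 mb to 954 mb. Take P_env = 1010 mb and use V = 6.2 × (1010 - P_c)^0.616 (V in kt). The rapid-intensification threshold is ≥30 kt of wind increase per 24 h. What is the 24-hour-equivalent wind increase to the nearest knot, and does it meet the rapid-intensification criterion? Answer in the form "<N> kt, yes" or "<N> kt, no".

V₁: ΔP = 41, V ≈ 6.2 × 41^0.616 ≈ 61.08 kt.
V₂: ΔP = 56, V ≈ 6.2 × 56^0.616 ≈ 74.01 kt.
ΔV over 6 h = 12.93 kt → 24 h equivalent = 12.93 × 24/6 ≈ 51.72 kt.
52 kt ≥ 30 kt ⇒ rapid intensification.

52 kt, yes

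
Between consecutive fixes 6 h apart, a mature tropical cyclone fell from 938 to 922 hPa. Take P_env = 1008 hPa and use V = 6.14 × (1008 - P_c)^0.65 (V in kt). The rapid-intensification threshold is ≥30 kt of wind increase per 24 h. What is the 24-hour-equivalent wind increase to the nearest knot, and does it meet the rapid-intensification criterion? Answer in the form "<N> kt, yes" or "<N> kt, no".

56 kt, yes

V₁: ΔP = 70, V ≈ 6.14 × 70^0.65 ≈ 97.16 kt.
V₂: ΔP = 86, V ≈ 6.14 × 86^0.65 ≈ 111.07 kt.
ΔV over 6 h = 13.91 kt → 24 h equivalent = 13.91 × 24/6 ≈ 55.64 kt.
56 kt ≥ 30 kt ⇒ rapid intensification.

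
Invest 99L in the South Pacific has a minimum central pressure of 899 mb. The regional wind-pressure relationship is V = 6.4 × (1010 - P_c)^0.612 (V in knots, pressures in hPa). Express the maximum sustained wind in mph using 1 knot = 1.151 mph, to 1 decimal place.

131.5 mph

ΔP = 1010 − 899 = 111 mb.
V ≈ 6.4 × 111^0.612 = 6.4 × 17.854 ≈ 114.266 kt.
114.266 × 1.151 ≈ 131.52 mph → 131.5 mph.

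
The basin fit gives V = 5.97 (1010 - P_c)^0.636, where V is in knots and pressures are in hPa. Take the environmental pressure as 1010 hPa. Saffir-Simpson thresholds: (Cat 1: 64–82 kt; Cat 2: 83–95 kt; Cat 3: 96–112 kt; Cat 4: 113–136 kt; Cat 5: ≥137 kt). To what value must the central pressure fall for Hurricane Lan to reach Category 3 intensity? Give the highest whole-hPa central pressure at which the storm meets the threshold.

Category 3 begins at V = 96 kt.
Required ΔP = (96/5.97)^(1/0.636) = 16.080^1.572 ≈ 78.83 hPa.
P_c ≤ 1010 − 78.83 = 931.17, so the highest integer P_c is 931 hPa.

931 hPa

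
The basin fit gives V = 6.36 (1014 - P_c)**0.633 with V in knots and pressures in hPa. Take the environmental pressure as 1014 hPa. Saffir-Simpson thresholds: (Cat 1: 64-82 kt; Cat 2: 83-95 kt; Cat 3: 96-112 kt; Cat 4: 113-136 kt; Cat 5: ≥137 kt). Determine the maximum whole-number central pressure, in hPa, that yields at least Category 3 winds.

Category 3 begins at V = 96 kt.
Required ΔP = (96/6.36)^(1/0.633) = 15.094^1.580 ≈ 72.82 hPa.
P_c ≤ 1014 − 72.82 = 941.18, so the highest integer P_c is 941 hPa.

941 hPa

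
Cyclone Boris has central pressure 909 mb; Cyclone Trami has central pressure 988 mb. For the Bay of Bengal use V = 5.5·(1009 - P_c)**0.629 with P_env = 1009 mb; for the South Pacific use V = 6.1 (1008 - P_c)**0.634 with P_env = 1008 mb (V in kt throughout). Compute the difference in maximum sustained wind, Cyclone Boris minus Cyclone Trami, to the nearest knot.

59 kt

Cyclone Boris: ΔP = 100; V ≈ 5.5 × 100^0.629 ≈ 99.62 kt.
Cyclone Trami: ΔP = 20; V ≈ 6.1 × 20^0.634 ≈ 40.76 kt.
Difference ≈ 99.62 − 40.76 = 58.86 → 59 kt.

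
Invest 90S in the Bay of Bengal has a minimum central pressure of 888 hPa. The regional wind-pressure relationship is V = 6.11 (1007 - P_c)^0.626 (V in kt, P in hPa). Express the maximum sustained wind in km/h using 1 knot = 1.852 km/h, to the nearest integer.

ΔP = 1007 − 888 = 119 hPa.
V ≈ 6.11 × 119^0.626 = 6.11 × 19.920 ≈ 121.712 kt.
121.712 × 1.852 ≈ 225.41 km/h → 225 km/h.

225 km/h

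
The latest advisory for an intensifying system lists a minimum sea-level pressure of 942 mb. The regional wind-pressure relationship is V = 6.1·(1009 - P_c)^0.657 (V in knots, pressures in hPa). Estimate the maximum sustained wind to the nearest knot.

ΔP = 1009 − 942 = 67 mb.
67^0.657 ≈ 15.839.
V ≈ 6.1 × 15.839 ≈ 96.6 kt.

97 kt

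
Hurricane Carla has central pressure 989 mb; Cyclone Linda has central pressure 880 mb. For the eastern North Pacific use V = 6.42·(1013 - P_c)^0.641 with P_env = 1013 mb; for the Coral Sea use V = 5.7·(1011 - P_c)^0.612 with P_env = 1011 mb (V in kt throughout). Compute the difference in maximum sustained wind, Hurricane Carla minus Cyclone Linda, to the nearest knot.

Hurricane Carla: ΔP = 24; V ≈ 6.42 × 24^0.641 ≈ 49.23 kt.
Cyclone Linda: ΔP = 131; V ≈ 5.7 × 131^0.612 ≈ 112.63 kt.
Difference ≈ 49.23 − 112.63 = -63.40 → -63 kt.

-63 kt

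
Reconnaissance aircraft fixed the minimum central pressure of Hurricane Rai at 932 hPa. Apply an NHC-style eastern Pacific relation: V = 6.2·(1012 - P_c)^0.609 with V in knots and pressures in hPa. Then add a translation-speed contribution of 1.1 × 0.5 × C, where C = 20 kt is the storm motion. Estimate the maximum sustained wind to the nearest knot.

100 kt

ΔP = 1012 − 932 = 80 hPa.
80^0.609 ≈ 14.421.
V ≈ 6.2 × 14.421 ≈ 89.4 kt.
Translation term: 1.1 × 0.5 × 20 = 11 kt.
Corrected V ≈ 100.4 kt → 100 kt.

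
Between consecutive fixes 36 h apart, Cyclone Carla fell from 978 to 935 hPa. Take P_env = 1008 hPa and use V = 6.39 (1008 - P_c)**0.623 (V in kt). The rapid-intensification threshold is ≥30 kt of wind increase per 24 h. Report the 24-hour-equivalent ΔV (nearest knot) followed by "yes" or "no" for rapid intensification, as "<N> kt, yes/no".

V₁: ΔP = 30, V ≈ 6.39 × 30^0.623 ≈ 53.18 kt.
V₂: ΔP = 73, V ≈ 6.39 × 73^0.623 ≈ 92.54 kt.
ΔV over 36 h = 39.36 kt → 24 h equivalent = 39.36 × 24/36 ≈ 26.24 kt.
26 kt < 30 kt ⇒ not rapid intensification.

26 kt, no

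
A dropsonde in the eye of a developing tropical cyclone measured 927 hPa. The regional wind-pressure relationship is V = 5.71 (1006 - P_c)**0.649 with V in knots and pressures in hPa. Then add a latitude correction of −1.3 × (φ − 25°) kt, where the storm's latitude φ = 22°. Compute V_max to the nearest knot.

ΔP = 1006 − 927 = 79 hPa.
79^0.649 ≈ 17.044.
V ≈ 5.71 × 17.044 ≈ 97.3 kt.
Latitude correction: −1.3 × (22 − 25) = 3.9 kt.
Corrected V ≈ 101.2 kt → 101 kt.

101 kt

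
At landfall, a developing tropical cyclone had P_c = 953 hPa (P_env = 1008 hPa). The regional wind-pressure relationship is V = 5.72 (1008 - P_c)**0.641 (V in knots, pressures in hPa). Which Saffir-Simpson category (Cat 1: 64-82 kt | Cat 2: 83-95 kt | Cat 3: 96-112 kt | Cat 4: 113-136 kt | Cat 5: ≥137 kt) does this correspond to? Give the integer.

ΔP = 1008 − 953 = 55 hPa.
V ≈ 5.72 × 55^0.641 = 5.72 × 13.05 ≈ 75 kt.
75 kt falls in the Category 1 band.

1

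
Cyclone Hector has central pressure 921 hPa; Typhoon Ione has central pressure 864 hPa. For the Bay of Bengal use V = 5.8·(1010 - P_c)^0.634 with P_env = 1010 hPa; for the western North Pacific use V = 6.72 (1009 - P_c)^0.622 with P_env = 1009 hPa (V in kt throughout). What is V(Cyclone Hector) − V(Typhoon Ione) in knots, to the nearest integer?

-49 kt

Cyclone Hector: ΔP = 89; V ≈ 5.8 × 89^0.634 ≈ 99.85 kt.
Typhoon Ione: ΔP = 145; V ≈ 6.72 × 145^0.622 ≈ 148.50 kt.
Difference ≈ 99.85 − 148.50 = -48.65 → -49 kt.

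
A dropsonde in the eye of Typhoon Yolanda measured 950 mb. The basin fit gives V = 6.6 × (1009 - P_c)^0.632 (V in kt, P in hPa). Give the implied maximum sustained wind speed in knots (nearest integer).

87 kt

ΔP = 1009 − 950 = 59 mb.
59^0.632 ≈ 13.158.
V ≈ 6.6 × 13.158 ≈ 86.8 kt.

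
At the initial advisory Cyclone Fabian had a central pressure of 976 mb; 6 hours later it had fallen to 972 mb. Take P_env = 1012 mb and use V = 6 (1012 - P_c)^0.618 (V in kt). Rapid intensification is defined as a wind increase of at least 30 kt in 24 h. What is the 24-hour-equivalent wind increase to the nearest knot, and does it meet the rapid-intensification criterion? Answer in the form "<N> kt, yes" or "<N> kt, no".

V₁: ΔP = 36, V ≈ 6 × 36^0.618 ≈ 54.95 kt.
V₂: ΔP = 40, V ≈ 6 × 40^0.618 ≈ 58.64 kt.
ΔV over 6 h = 3.69 kt → 24 h equivalent = 3.69 × 24/6 ≈ 14.76 kt.
15 kt < 30 kt ⇒ not rapid intensification.

15 kt, no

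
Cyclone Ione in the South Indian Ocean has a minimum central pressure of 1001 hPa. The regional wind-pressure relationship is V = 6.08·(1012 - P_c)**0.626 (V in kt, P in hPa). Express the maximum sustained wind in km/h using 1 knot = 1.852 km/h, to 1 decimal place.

ΔP = 1012 − 1001 = 11 hPa.
V ≈ 6.08 × 11^0.626 = 6.08 × 4.487 ≈ 27.278 kt.
27.278 × 1.852 ≈ 50.52 km/h → 50.5 km/h.

50.5 km/h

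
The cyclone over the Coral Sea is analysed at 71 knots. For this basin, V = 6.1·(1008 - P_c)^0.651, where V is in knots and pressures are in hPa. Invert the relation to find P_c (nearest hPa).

ΔP = (V / 6.1)^(1/0.651) = (71/6.1)^1.536.
71/6.1 = 11.639; 11.639^1.536 ≈ 43.39 hPa.
P_c = 1008 − 43.39 = 964.61 ≈ 965 hPa.

965 hPa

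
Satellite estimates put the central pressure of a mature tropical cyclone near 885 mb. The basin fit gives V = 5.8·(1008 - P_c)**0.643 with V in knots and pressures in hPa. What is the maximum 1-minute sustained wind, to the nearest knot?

128 kt

ΔP = 1008 − 885 = 123 mb.
123^0.643 ≈ 22.070.
V ≈ 5.8 × 22.070 ≈ 128.0 kt.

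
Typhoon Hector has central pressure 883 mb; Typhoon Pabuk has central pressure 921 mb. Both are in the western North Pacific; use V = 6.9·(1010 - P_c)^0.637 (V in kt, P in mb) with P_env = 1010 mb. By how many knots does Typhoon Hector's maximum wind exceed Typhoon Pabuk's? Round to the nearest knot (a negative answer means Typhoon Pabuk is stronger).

Typhoon Hector: ΔP = 127; V ≈ 6.9 × 127^0.637 ≈ 151.00 kt.
Typhoon Pabuk: ΔP = 89; V ≈ 6.9 × 89^0.637 ≈ 120.40 kt.
Difference ≈ 151.00 − 120.40 = 30.60 → 31 kt.

31 kt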